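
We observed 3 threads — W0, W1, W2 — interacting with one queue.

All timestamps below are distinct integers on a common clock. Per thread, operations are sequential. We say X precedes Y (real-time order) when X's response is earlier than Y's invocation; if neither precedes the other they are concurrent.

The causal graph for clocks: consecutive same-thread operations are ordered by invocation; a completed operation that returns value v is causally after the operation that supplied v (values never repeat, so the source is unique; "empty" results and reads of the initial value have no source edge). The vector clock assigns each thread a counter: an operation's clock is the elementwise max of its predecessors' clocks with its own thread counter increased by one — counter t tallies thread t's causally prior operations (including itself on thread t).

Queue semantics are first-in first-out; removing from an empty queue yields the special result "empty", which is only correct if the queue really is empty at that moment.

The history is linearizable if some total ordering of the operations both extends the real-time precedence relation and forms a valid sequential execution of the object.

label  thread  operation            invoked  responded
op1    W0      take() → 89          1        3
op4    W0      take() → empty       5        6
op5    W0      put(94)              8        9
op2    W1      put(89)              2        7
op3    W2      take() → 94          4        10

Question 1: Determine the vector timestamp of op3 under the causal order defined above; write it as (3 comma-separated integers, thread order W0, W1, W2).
(3, 1, 1)

op2, invoked 2, has no incoming edges; only W1's bump applies → (0, 1, 0)
merge at op1 (invoked 1): VC(op2)=(0, 1, 0), own-thread bump on W0 → (1, 1, 0)
merge at op4 (invoked 5): VC(op1)=(1, 1, 0), own-thread bump on W0 → (2, 1, 0)
merge at op5 (invoked 8): VC(op4)=(2, 1, 0), own-thread bump on W0 → (3, 1, 0)
merge at op3 (invoked 4): VC(op5)=(3, 1, 0), own-thread bump on W2 → (3, 1, 1)
target: VC(op3) = (3, 1, 1)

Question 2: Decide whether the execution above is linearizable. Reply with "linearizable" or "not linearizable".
linearizable

witness order: op2, op1, op4, op5, op3
after step 1 (op2 put(89)): queue <89>
after step 2 (op1 take() → 89): queue <>
after step 3 (op4 take() → empty): queue <>
after step 4 (op5 put(94)): queue <94>
after step 5 (op3 take() → 94): queue <>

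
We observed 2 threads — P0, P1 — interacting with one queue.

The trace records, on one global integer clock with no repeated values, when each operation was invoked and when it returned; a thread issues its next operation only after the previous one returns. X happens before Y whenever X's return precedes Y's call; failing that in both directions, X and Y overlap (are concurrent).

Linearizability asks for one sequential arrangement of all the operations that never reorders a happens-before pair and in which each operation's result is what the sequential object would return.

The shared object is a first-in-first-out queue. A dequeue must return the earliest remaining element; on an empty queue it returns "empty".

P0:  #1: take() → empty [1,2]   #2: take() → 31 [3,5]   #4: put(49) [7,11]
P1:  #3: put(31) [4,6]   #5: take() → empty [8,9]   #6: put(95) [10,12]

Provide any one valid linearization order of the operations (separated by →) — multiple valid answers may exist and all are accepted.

#1 → #3 → #2 → #5 → #4 → #6

step 1: #1 take() → empty — queue <>
step 2: #3 put(31) — queue <31>
step 3: #2 take() → 31 — queue <>
step 4: #5 take() → empty — queue <>
step 5: #4 put(49) — queue <49>
step 6: #6 put(95) — queue <49,95>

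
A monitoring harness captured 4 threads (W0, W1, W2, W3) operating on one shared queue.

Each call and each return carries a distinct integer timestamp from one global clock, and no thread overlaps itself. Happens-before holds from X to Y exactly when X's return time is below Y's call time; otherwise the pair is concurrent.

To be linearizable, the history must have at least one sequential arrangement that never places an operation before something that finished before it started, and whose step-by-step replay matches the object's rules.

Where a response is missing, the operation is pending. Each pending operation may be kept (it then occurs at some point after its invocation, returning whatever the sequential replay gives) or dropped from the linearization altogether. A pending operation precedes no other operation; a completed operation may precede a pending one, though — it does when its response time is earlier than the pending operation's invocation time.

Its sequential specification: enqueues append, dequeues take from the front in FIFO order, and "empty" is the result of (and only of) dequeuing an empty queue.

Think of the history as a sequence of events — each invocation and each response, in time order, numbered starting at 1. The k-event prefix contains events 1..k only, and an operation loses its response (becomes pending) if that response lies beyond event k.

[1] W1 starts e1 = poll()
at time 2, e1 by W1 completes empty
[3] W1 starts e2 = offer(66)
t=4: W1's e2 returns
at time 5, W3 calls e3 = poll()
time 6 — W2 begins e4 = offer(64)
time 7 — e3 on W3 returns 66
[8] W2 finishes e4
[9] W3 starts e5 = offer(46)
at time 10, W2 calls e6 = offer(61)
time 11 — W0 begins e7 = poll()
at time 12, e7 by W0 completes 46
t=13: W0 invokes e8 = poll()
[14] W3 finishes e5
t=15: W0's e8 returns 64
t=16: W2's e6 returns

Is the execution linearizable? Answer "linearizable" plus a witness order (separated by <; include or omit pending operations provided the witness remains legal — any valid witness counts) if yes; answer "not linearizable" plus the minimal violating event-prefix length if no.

the violation lands at event 12, e7's response at time 12: events 1..11 linearize, events 1..12 do not
2 orders of the 5 completed queue ops respect real time; none is legal
every completion of the 2 pending operations (e5, e6) was checked; none linearizes
take e1, e2, e3, e4, e7 (pending dropped): step 5 already fails, because e7 poll() → 46 cannot occur there
take e1, e2, e4, e3, e7 (pending dropped): step 5 already fails, because e7 poll() → 46 cannot occur there

not linearizable — minimal violating prefix: 12 events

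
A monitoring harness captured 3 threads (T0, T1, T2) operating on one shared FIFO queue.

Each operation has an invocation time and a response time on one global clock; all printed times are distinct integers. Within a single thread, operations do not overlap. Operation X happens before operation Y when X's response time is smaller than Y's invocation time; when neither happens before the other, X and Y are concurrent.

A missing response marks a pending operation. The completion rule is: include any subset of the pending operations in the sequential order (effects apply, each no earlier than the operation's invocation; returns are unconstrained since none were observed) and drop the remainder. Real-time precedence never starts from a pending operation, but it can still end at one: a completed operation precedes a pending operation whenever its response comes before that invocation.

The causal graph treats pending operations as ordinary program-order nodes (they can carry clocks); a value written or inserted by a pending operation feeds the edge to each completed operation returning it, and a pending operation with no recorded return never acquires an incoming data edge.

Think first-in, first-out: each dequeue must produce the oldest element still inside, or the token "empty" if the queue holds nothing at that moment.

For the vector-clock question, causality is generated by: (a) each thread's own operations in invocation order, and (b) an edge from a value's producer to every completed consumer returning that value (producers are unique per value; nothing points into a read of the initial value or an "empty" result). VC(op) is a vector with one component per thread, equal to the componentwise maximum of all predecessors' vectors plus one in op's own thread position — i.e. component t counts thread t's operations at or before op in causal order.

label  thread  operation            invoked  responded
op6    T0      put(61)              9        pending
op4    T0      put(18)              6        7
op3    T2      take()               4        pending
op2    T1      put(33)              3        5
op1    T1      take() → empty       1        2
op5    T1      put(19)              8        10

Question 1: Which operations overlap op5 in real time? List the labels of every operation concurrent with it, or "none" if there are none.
op3, op6

overlap test against op5 [8,10]: concurrent iff the interval meets 8..10
op1 [1,2]: before
op2 [3,5]: before
op3 [4,…): concurrent
op4 [6,7]: before
op6 [9,…): concurrent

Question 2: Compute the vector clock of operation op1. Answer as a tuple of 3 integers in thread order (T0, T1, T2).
(0, 1, 0)

VC(op3, invoked at 4): no causal predecessors; +1 on T2 → (0, 0, 1)
VC(op1, invoked at 1): no causal predecessors; +1 on T1 → (0, 1, 0)
VC(op4, invoked at 6): no causal predecessors; +1 on T0 → (1, 0, 0)
VC(op2, invoked at 3): max of VC(op1)=(0, 1, 0), then +1 on thread T1 → (0, 2, 0)
VC(op6, invoked at 9): max of VC(op4)=(1, 0, 0), then +1 on thread T0 → (2, 0, 0)
VC(op5, invoked at 8): max of VC(op2)=(0, 2, 0), then +1 on thread T1 → (0, 3, 0)
target: VC(op1) = (0, 1, 0)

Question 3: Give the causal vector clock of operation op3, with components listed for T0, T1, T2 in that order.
(0, 0, 1)

no predecessors for op3 (invoked 4): T2 increments from zero → (0, 0, 1)
no predecessors for op1 (invoked 1): T1 increments from zero → (0, 1, 0)
no predecessors for op4 (invoked 6): T0 increments from zero → (1, 0, 0)
invoked at 3, op2 merges VC(op1)=(0, 1, 0) and bumps T1's slot → (0, 2, 0)
invoked at 9, op6 merges VC(op4)=(1, 0, 0) and bumps T0's slot → (2, 0, 0)
invoked at 8, op5 merges VC(op2)=(0, 2, 0) and bumps T1's slot → (0, 3, 0)
target: VC(op3) = (0, 0, 1)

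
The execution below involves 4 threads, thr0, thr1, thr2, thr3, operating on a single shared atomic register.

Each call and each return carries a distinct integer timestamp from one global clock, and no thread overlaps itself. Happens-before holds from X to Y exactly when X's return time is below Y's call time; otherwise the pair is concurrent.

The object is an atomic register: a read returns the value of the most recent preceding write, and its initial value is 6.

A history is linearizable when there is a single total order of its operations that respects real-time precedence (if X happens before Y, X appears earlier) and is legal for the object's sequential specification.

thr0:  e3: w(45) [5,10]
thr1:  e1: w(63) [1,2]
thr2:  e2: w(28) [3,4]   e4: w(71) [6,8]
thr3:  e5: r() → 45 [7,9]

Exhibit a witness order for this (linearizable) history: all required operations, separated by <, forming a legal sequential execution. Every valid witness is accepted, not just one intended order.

step 1: e1 w(63) — value 63
step 2: e2 w(28) — value 28
step 3: e3 w(45) — value 45
step 4: e5 r() → 45 — value 45
step 5: e4 w(71) — value 71

e1 < e2 < e3 < e5 < e4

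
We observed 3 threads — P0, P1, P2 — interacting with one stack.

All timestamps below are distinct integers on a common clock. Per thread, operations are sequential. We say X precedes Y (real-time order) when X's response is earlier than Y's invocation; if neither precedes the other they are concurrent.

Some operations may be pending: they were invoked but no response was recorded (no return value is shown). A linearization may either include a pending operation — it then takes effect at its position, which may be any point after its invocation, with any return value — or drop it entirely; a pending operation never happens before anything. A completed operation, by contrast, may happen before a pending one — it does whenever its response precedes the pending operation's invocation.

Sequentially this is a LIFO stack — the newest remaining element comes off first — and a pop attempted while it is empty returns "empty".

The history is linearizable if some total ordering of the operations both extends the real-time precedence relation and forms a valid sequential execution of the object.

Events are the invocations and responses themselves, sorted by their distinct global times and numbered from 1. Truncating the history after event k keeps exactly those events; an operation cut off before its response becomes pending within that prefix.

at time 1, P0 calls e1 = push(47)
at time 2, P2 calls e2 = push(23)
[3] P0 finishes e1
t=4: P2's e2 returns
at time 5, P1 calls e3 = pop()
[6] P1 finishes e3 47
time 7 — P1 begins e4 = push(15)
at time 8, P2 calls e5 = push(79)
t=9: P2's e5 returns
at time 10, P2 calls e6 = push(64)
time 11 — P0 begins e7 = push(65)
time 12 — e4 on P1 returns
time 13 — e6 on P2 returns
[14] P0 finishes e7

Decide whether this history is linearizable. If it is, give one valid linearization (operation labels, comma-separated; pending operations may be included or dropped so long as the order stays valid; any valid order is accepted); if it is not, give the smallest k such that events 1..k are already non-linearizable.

after step 1 (e2 push(23)): stack <23>
after step 2 (e1 push(47)): stack <23,47>
after step 3 (e3 pop() → 47): stack <23>
after step 4 (e4 push(15)): stack <23,15>
after step 5 (e5 push(79)): stack <23,15,79>
after step 6 (e6 push(64)): stack <23,15,79,64>
after step 7 (e7 push(65)): stack <23,15,79,64,65>

linearizable — witness: e2, e1, e3, e4, e5, e6, e7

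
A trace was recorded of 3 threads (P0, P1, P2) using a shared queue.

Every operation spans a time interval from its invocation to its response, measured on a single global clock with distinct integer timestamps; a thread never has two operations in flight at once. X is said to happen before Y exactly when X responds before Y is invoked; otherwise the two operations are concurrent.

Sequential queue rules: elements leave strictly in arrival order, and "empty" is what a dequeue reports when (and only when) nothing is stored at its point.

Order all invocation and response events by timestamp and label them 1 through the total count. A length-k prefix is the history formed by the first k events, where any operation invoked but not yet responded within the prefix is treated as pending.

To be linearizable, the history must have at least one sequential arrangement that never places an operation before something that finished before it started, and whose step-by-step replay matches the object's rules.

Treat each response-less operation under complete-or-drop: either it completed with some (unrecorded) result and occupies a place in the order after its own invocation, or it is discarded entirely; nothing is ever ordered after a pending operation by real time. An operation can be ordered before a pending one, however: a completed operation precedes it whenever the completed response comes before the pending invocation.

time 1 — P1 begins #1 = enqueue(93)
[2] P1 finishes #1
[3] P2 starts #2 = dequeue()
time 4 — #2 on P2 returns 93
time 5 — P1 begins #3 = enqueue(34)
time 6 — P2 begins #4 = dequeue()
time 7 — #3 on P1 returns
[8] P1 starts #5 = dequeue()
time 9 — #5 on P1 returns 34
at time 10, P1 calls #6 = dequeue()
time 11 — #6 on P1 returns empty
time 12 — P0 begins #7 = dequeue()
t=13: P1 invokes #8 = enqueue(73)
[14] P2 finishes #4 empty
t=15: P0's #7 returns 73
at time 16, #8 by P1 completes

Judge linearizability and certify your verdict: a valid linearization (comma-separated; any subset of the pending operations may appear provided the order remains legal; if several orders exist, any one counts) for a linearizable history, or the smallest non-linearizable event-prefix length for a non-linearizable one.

linearizable — witness: #1, #2, #3, #5, #4, #6, #8, #7

step 1: #1 enqueue(93) — queue <93>
step 2: #2 dequeue() → 93 — queue <>
step 3: #3 enqueue(34) — queue <34>
step 4: #5 dequeue() → 34 — queue <>
step 5: #4 dequeue() → empty — queue <>
step 6: #6 dequeue() → empty — queue <>
step 7: #8 enqueue(73) — queue <73>
step 8: #7 dequeue() → 73 — queue <>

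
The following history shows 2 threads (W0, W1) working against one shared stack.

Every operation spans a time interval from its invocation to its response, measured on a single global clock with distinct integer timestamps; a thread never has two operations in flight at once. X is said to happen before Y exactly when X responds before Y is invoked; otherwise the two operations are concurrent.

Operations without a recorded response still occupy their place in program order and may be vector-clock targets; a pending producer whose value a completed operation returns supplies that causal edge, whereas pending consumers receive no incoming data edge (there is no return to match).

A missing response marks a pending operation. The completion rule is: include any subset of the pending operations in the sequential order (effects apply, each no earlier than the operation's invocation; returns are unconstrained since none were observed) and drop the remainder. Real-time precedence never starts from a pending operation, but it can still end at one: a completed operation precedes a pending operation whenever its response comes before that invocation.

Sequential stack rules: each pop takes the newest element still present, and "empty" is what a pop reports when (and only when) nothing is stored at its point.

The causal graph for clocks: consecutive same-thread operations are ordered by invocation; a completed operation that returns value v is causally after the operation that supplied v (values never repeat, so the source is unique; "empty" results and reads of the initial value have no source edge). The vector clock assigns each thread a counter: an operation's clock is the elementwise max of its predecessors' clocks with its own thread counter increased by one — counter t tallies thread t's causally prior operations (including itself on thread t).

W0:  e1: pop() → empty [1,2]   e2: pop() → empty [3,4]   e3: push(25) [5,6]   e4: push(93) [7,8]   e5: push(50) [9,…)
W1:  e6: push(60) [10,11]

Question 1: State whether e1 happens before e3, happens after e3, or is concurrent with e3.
e1 spans [1,2], e3 spans [5,6]
resp(e1)=2 < inv(e3)=5

before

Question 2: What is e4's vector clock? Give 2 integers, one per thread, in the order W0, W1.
e6 (invocation 10): nothing precedes it; W1's component alone gives (0, 1)
e1 (invocation 1): nothing precedes it; W0's component alone gives (1, 0)
VC(e2, invoked at 3): max of VC(e1)=(1, 0), then +1 on thread W0 → (2, 0)
VC(e3, invoked at 5): max of VC(e2)=(2, 0), then +1 on thread W0 → (3, 0)
VC(e4, invoked at 7): max of VC(e3)=(3, 0), then +1 on thread W0 → (4, 0)
VC(e5, invoked at 9): max of VC(e4)=(4, 0), then +1 on thread W0 → (5, 0)
target: VC(e4) = (4, 0)

(4, 0)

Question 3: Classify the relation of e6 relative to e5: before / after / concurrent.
e6 spans [10,11], e5 spans [9,…)
the intervals overlap in both directions

concurrent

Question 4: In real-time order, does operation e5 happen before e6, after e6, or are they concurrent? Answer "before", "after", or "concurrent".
e5 spans [9,…), e6 spans [10,11]
the intervals overlap in both directions

concurrent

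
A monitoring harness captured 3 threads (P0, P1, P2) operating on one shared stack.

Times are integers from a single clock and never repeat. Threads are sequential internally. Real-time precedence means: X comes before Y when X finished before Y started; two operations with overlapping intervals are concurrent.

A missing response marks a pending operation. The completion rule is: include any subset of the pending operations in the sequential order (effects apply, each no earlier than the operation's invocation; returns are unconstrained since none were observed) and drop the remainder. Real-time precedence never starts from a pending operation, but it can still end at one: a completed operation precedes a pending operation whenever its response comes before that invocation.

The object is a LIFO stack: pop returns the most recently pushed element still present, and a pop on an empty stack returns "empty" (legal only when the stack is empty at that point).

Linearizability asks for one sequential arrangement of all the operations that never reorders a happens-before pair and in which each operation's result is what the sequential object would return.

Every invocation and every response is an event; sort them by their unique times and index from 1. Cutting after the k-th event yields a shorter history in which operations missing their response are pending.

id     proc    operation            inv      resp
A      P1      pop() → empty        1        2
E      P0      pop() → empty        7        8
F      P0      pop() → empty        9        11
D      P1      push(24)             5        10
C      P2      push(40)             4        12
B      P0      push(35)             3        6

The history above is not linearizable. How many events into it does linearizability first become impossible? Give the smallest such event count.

8

events 1..7 are linearizable, e.g. via A, B:
1. A pop() → empty, leaving stack <>
2. B push(35), leaving stack <35>
at event 8 (E's time-8 response) nothing linearizes any more
including or dropping the 2 pending operations (C, D) in any combination fails
for example A, B, E (pending dropped) fails at step 3: E pop() → empty is not legal there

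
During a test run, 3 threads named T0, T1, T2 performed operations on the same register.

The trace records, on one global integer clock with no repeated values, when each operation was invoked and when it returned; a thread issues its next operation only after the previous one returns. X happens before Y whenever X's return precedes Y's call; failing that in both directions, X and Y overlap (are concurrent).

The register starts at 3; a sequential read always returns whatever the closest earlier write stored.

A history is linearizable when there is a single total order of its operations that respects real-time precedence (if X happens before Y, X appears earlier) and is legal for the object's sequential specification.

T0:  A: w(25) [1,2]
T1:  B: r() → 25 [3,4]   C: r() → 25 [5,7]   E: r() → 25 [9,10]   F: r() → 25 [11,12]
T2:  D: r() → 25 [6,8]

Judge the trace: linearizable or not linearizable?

linearizable

a witness: A, B, C, D, E, F
1. A w(25), leaving value 25
2. B r() → 25, leaving value 25
3. C r() → 25, leaving value 25
4. D r() → 25, leaving value 25
5. E r() → 25, leaving value 25
6. F r() → 25, leaving value 25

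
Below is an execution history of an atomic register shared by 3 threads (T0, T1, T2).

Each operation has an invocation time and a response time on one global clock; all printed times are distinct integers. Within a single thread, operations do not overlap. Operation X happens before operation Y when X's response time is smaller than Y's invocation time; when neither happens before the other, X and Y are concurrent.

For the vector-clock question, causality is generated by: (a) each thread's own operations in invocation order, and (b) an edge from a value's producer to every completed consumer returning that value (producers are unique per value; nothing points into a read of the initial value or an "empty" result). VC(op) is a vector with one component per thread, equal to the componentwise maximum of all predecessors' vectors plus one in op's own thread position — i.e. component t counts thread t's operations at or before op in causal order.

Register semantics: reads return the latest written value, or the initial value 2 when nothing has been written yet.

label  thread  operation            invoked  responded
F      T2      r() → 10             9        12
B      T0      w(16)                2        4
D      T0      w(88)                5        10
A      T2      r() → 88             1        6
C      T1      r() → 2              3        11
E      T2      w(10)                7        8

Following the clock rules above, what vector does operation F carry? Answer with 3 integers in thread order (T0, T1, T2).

root op C, invoked 3: fresh clock plus T1's own tick → (0, 1, 0)
root op B, invoked 2: fresh clock plus T0's own tick → (1, 0, 0)
merge at D (invoked 5): VC(B)=(1, 0, 0), own-thread bump on T0 → (2, 0, 0)
merge at A (invoked 1): VC(D)=(2, 0, 0), own-thread bump on T2 → (2, 0, 1)
merge at E (invoked 7): VC(A)=(2, 0, 1), own-thread bump on T2 → (2, 0, 2)
merge at F (invoked 9): VC(E)=(2, 0, 2), own-thread bump on T2 → (2, 0, 3)
target: VC(F) = (2, 0, 3)

(2, 0, 3)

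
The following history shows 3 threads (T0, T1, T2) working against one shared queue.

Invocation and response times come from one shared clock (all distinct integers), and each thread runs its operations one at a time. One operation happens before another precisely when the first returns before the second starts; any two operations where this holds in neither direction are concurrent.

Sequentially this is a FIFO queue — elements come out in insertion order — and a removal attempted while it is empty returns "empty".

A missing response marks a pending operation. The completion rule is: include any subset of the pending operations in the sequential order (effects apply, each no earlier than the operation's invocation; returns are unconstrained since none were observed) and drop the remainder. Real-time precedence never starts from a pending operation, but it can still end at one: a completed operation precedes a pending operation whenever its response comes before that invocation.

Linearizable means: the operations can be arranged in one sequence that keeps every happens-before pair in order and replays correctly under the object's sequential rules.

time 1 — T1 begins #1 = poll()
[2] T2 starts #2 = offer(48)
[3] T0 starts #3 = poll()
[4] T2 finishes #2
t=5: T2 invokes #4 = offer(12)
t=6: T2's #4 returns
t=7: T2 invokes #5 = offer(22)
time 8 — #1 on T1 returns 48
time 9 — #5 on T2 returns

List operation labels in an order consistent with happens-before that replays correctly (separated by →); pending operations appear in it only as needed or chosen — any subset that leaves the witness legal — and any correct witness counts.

step 1: #2 offer(48) — queue <48>
step 2: #1 poll() → 48 — queue <>
step 3: #3 poll() (pending, included) — queue <>
step 4: #4 offer(12) — queue <12>
step 5: #5 offer(22) — queue <12,22>

#2 → #1 → #3 → #4 → #5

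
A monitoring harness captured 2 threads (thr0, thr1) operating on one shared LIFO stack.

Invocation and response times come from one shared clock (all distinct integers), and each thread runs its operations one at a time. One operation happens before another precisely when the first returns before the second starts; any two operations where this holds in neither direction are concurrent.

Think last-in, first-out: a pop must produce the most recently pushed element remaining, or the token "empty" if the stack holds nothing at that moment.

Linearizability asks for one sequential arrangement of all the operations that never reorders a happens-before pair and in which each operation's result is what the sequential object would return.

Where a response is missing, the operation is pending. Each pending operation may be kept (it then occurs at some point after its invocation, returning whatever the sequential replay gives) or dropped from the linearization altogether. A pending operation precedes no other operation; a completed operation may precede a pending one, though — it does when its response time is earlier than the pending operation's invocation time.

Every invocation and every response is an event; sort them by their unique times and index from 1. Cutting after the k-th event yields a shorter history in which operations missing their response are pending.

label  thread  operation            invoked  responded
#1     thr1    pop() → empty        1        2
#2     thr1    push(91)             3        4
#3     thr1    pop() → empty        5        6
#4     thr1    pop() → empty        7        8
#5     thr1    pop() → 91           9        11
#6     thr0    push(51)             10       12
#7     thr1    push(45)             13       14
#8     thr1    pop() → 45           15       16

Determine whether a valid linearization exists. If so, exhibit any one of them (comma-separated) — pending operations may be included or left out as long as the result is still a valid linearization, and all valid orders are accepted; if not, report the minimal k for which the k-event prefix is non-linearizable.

not linearizable — minimal violating prefix: 6 events

events 1..5 are fine; event 6 — the response of #3 at time 6 — makes the prefix non-linearizable
the completed operations (3 total) allow one real-time order; the LIFO stack replay rejects it
e.g. #1, #2, #3: illegal at step 3, since #3 pop() → empty cannot apply there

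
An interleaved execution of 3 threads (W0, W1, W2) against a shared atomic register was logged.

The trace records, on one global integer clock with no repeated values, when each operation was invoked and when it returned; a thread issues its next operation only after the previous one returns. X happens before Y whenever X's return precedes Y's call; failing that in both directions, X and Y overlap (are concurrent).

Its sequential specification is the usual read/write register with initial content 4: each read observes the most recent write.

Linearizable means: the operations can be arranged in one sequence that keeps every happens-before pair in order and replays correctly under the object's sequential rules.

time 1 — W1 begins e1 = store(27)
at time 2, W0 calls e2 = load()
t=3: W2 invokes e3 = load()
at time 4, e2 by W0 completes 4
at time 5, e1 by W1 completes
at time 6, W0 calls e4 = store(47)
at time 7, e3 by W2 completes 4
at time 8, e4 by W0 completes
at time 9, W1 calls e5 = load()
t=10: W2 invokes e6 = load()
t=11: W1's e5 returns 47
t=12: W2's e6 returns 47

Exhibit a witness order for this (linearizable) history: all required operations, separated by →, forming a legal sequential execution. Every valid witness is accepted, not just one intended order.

step 1: e2 load() → 4 — value 4
step 2: e3 load() → 4 — value 4
step 3: e1 store(27) — value 27
step 4: e4 store(47) — value 47
step 5: e5 load() → 47 — value 47
step 6: e6 load() → 47 — value 47

e2 → e3 → e1 → e4 → e5 → e6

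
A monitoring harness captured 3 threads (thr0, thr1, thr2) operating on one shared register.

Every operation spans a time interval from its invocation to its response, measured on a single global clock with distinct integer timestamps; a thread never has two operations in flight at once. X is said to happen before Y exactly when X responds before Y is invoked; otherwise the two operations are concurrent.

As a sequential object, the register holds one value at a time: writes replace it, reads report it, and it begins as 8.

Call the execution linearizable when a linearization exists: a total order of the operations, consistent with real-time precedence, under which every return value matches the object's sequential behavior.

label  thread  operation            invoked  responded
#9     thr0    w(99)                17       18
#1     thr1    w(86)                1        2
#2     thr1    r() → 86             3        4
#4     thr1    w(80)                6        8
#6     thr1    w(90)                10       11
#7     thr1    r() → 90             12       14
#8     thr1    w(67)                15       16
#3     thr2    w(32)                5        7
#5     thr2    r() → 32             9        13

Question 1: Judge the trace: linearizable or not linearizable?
linearizable

witness order: #1, #2, #4, #3, #5, #6, #7, #8, #9
step 1: #1 w(86) — value 86
step 2: #2 r() → 86 — value 86
step 3: #4 w(80) — value 80
step 4: #3 w(32) — value 32
step 5: #5 r() → 32 — value 32
step 6: #6 w(90) — value 90
step 7: #7 r() → 90 — value 90
step 8: #8 w(67) — value 67
step 9: #9 w(99) — value 99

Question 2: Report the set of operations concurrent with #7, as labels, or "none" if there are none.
#5

#7 spans [12,14]; an op avoiding the whole window 12..14 is ordered, any other is concurrent
#1 [1,2]: before
#2 [3,4]: before
#3 [5,7]: before
#4 [6,8]: before
#5 [9,13]: concurrent
#6 [10,11]: before
#8 [15,16]: after
#9 [17,18]: after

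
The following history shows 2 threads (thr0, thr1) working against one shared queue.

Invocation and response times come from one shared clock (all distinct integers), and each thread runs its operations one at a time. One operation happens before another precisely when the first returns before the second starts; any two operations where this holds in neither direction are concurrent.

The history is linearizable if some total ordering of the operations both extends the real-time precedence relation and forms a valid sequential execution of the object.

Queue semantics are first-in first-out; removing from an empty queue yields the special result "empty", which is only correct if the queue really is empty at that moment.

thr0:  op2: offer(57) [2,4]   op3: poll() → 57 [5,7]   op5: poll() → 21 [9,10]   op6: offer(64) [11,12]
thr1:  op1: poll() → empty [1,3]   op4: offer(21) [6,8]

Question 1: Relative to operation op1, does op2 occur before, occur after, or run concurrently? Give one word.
Answer: concurrent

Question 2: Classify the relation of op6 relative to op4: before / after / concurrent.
Answer: after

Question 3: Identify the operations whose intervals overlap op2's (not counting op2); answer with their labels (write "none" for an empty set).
Answer: op1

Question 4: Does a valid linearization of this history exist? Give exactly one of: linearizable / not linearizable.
one valid linearization: op1, op2, op3, op4, op5, op6
1. op1 poll() → empty, leaving queue <>
2. op2 offer(57), leaving queue <57>
3. op3 poll() → 57, leaving queue <>
4. op4 offer(21), leaving queue <21>
5. op5 poll() → 21, leaving queue <>
6. op6 offer(64), leaving queue <64>

linearizable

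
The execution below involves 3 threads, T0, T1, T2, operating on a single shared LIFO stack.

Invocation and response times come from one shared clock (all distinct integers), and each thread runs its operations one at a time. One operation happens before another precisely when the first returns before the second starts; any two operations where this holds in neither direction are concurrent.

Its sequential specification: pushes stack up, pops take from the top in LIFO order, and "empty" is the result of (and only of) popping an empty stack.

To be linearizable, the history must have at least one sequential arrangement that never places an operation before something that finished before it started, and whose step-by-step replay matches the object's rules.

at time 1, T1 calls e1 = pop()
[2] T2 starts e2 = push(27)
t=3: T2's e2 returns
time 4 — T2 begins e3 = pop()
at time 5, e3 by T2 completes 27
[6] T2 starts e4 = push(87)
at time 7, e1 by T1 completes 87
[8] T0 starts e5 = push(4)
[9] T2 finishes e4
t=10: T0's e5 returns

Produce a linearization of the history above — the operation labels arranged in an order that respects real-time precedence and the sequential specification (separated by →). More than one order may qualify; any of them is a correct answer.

1. e2 push(27), leaving stack <27>
2. e3 pop() → 27, leaving stack <>
3. e4 push(87), leaving stack <87>
4. e1 pop() → 87, leaving stack <>
5. e5 push(4), leaving stack <4>

e2 → e3 → e4 → e1 → e5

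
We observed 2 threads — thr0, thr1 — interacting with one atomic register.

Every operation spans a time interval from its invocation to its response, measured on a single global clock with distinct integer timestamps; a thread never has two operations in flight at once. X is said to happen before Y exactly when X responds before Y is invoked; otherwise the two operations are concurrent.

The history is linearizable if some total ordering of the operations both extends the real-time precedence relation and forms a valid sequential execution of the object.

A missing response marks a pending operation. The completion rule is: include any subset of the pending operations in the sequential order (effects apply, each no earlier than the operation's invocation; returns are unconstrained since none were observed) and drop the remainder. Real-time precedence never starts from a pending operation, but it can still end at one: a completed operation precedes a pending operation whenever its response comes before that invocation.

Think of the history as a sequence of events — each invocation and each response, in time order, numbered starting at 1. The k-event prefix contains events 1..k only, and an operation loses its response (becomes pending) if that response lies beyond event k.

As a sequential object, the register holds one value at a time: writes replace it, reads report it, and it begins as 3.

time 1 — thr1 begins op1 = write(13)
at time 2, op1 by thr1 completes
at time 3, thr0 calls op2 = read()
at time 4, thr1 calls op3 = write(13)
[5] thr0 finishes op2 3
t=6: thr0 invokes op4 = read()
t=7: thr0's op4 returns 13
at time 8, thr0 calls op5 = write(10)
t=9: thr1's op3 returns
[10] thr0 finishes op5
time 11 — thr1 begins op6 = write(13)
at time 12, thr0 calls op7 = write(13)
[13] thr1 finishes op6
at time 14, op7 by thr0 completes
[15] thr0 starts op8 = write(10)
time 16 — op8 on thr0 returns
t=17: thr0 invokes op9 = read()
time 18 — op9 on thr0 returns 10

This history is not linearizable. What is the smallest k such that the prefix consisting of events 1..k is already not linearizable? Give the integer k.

a valid linearization of events 1..4 exists, for instance op1:
step 1: op1 write(13) — value 13
include event 5 — op2 responding at 5 — and every candidate order breaks
completion choices over the 1 pending operation (op3) were checked; none helps
e.g. op1, op2 (pending dropped): illegal at step 2, since op2 read() → 3 cannot apply there

5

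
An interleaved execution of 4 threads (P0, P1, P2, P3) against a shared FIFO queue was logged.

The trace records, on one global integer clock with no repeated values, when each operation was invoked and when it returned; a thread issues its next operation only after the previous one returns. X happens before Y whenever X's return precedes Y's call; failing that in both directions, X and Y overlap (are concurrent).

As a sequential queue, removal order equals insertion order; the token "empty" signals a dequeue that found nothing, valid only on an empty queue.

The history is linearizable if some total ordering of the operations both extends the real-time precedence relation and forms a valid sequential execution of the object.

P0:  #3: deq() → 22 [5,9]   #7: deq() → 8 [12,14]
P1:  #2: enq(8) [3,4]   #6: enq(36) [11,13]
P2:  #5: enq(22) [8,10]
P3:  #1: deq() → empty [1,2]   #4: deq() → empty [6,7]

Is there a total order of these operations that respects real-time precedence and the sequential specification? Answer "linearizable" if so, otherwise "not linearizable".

not linearizable

the violation lands at event 9, #3's response at time 9: events 1..8 linearize, events 1..9 do not
no legal order exists: 2 real-time-consistent candidates over 4 completed FIFO queue operations, all rejected
no completion choice of the 1 pending operation (#5) rescues it — every subset was tried
take #1, #2, #3, #4 (pending dropped): step 3 already fails, because #3 deq() → 22 cannot occur there
take #1, #2, #4, #3 (pending dropped): step 3 already fails, because #4 deq() → empty cannot occur there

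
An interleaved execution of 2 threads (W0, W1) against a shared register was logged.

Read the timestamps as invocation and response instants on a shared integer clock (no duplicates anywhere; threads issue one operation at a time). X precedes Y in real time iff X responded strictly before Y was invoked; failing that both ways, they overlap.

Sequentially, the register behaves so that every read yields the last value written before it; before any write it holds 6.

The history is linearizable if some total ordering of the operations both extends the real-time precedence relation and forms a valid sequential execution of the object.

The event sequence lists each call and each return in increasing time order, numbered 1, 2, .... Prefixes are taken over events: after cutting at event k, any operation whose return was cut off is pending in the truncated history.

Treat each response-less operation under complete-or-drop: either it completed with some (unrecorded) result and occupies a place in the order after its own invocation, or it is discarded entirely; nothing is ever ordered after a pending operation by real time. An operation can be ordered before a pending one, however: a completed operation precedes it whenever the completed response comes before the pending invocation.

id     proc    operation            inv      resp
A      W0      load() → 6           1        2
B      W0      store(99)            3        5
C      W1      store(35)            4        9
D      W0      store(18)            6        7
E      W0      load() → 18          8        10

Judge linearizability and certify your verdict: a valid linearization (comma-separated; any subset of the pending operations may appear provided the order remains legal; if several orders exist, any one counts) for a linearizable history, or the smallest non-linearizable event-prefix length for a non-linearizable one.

linearizable — witness: A, B, C, D, E

step 1: A load() → 6 — value 6
step 2: B store(99) — value 99
step 3: C store(35) — value 35
step 4: D store(18) — value 18
step 5: E load() → 18 — value 18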